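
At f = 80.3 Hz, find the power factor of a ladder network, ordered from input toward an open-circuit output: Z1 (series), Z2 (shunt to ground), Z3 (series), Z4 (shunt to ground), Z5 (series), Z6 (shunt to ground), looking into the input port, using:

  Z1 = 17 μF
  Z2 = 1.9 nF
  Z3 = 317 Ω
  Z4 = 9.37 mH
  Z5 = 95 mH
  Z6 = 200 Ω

Step 1 — Angular frequency: ω = 2π·f = 2π·80.3 = 504.5 rad/s.
Step 2 — Component impedances:
  Z1: Z = 1/(jωC) = -j/(ω·C) = 0 - j116.6 Ω
  Z2: Z = 1/(jωC) = -j/(ω·C) = 0 - j1.043e+06 Ω
  Z3: Z = R = 317 Ω
  Z4: Z = jωL = j·504.5·0.00937 = 0 + j4.728 Ω
  Z5: Z = jωL = j·504.5·0.095 = 0 + j47.93 Ω
  Z6: Z = R = 200 Ω
Step 3 — Ladder network (open output): work backward from the far end, alternating series and parallel combinations. Z_in = 317.1 - j112 Ω = 336.3∠-19.5° Ω.
Step 4 — Power factor: PF = cos(φ) = Re(Z)/|Z| = 317.1/336.3 = 0.9429.
Step 5 — Type: Im(Z) = -112 ⇒ leading (phase φ = -19.5°).

PF = 0.9429 (leading, φ = -19.5°)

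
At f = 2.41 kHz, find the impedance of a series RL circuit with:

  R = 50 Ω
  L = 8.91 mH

Step 1 — Angular frequency: ω = 2π·f = 2π·2410 = 1.514e+04 rad/s.
Step 2 — Component impedances:
  R: Z = R = 50 Ω
  L: Z = jωL = j·1.514e+04·0.00891 = 0 + j134.9 Ω
Step 3 — Series combination: Z_total = R + L = 50 + j134.9 Ω = 143.9∠69.7° Ω.

Z = 50 + j134.9 Ω = 143.9∠69.7° Ω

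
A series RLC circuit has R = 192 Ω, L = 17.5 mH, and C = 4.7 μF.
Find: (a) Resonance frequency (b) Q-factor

Step 1 — Resonance condition Im(Z)=0 gives ω₀ = 1/√(LC).
Step 2 — ω₀ = 1/√(0.0175·4.7e-06) = 3487 rad/s.
Step 3 — f₀ = ω₀/(2π) = 554.9 Hz.
Step 4 — Series Q: Q = ω₀L/R = 3487·0.0175/192 = 0.3178.

(a) f₀ = 554.9 Hz  (b) Q = 0.3178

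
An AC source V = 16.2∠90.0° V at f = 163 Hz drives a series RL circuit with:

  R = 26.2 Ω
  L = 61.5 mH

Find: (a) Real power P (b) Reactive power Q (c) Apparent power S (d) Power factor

Step 1 — Angular frequency: ω = 2π·f = 2π·163 = 1024 rad/s.
Step 2 — Component impedances:
  R: Z = R = 26.2 Ω
  L: Z = jωL = j·1024·0.0615 = 0 + j62.99 Ω
Step 3 — Series combination: Z_total = R + L = 26.2 + j62.99 Ω = 68.22∠67.4° Ω.
Step 4 — Source phasor: V = 16.2∠90.0° V = 0 + j16.2 V.
Step 5 — Current: I = V / Z = 0.2193 + j0.09121 A = 0.2375∠22.6° A.
Step 6 — Complex power: S = V·I* = 1.478 + j3.552 VA.
Step 7 — Real power: P = Re(S) = 1.478 W.
Step 8 — Reactive power: Q = Im(S) = 3.552 VAR.
Step 9 — Apparent power: |S| = 3.847 VA.
Step 10 — Power factor: PF = P/|S| = 0.3841 (lagging).

(a) P = 1.478 W  (b) Q = 3.552 VAR  (c) S = 3.847 VA  (d) PF = 0.3841 (lagging)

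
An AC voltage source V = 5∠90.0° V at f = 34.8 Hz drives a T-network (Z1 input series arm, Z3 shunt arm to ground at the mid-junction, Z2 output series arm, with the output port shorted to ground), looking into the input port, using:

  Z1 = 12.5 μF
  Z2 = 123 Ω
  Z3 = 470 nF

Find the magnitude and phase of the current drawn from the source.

Step 1 — Angular frequency: ω = 2π·f = 2π·34.8 = 218.7 rad/s.
Step 2 — Component impedances:
  Z1: Z = 1/(jωC) = -j/(ω·C) = 0 - j365.9 Ω
  Z2: Z = R = 123 Ω
  Z3: Z = 1/(jωC) = -j/(ω·C) = 0 - j9731 Ω
Step 3 — With the output port shorted to ground, the output series arm Z2 runs from the junction to ground; the shunt arm Z3 also runs from the junction to ground. They appear in parallel: Z3 || Z2 = 123 - j1.555 Ω.
Step 4 — Series with input arm Z1: Z_in = Z1 + (Z3 || Z2) = 123 - j367.4 Ω = 387.5∠-71.5° Ω.
Step 5 — Source phasor: V = 5∠90.0° V = 0 + j5 V.
Step 6 — Ohm's law: I = V / Z_total = (0 + j5) / (123 - j367.4) = -0.01224 + j0.004096 A.
Step 7 — Convert to polar: |I| = 0.0129 A, ∠I = 161.5°.

I = 0.0129∠161.5° A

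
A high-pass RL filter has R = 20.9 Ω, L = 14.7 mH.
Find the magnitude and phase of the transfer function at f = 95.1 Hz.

Step 1 — Angular frequency: ω = 2π·95.1 = 597.5 rad/s.
Step 2 — Transfer function: H(jω) = jωL/(R + jωL).
Step 3 — Numerator jωL = j·8.784; denominator R + jωL = 20.9 + j8.784.
Step 4 — H = 0.1501 + j0.3572.
Step 5 — Magnitude: |H| = 0.3874 (-8.2 dB); phase: φ = 67.2°.

|H| = 0.3874 (-8.2 dB), φ = 67.2°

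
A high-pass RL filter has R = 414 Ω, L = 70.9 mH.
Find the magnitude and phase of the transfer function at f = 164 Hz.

Step 1 — Angular frequency: ω = 2π·164 = 1030 rad/s.
Step 2 — Transfer function: H(jω) = jωL/(R + jωL).
Step 3 — Numerator jωL = j·73.06; denominator R + jωL = 414 + j73.06.
Step 4 — H = 0.0302 + j0.1711.
Step 5 — Magnitude: |H| = 0.1738 (-15.2 dB); phase: φ = 80.0°.

|H| = 0.1738 (-15.2 dB), φ = 80.0°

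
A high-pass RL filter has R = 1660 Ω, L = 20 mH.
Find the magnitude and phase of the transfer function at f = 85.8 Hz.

Step 1 — Angular frequency: ω = 2π·85.8 = 539.1 rad/s.
Step 2 — Transfer function: H(jω) = jωL/(R + jωL).
Step 3 — Numerator jωL = j·10.78; denominator R + jωL = 1660 + j10.78.
Step 4 — H = 4.219e-05 + j0.006495.
Step 5 — Magnitude: |H| = 0.006495 (-43.7 dB); phase: φ = 89.6°.

|H| = 0.006495 (-43.7 dB), φ = 89.6°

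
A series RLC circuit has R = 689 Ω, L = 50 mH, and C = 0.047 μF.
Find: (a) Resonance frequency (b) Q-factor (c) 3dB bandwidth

Step 1 — Resonance: ω₀ = 1/√(LC) = 1/√(0.05·4.7e-08) = 2.063e+04 rad/s.
Step 2 — f₀ = ω₀/(2π) = 3283 Hz.
Step 3 — Series Q: Q = ω₀L/R = 2.063e+04·0.05/689 = 1.497.
Step 4 — Bandwidth: Δω = ω₀/Q = 1.378e+04 rad/s; BW = Δω/(2π) = 2193 Hz.

(a) f₀ = 3283 Hz  (b) Q = 1.497  (c) BW = 2193 Hz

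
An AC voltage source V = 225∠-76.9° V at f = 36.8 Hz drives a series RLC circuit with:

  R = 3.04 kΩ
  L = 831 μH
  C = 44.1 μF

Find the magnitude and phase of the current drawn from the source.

Step 1 — Angular frequency: ω = 2π·f = 2π·36.8 = 231.2 rad/s.
Step 2 — Component impedances:
  R: Z = R = 3040 Ω
  L: Z = jωL = j·231.2·0.000831 = 0 + j0.1921 Ω
  C: Z = 1/(jωC) = -j/(ω·C) = 0 - j98.07 Ω
Step 3 — Series combination: Z_total = R + L + C = 3040 - j97.88 Ω = 3042∠-1.8° Ω.
Step 4 — Source phasor: V = 225∠-76.9° V = 51 - j219.1 V.
Step 5 — Ohm's law: I = V / Z_total = (51 - j219.1) / (3040 - j97.88) = 0.01908 - j0.07147 A.
Step 6 — Convert to polar: |I| = 0.07397 A, ∠I = -75.1°.

I = 0.07397∠-75.1° A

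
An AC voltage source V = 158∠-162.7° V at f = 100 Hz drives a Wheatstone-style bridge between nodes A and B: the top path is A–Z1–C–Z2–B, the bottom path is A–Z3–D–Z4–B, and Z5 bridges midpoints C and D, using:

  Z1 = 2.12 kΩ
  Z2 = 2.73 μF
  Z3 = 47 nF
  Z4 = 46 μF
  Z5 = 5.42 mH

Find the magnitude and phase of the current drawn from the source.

Step 1 — Angular frequency: ω = 2π·f = 2π·100 = 628.3 rad/s.
Step 2 — Component impedances:
  Z1: Z = R = 2120 Ω
  Z2: Z = 1/(jωC) = -j/(ω·C) = 0 - j583 Ω
  Z3: Z = 1/(jωC) = -j/(ω·C) = 0 - j3.386e+04 Ω
  Z4: Z = 1/(jωC) = -j/(ω·C) = 0 - j34.6 Ω
  Z5: Z = jωL = j·628.3·0.00542 = 0 + j3.405 Ω
Step 3 — Bridge requires nodal analysis (the Z5 bridge couples midpoints C and D, so the two paths cannot be reduced to a simple series/parallel combination). Setting node B to ground and injecting 1 A at node A, the 3-node admittance system at A, C, D solves to V_A = Z_AB = 2112 - j161.9 Ω = 2118∠-4.4° Ω.
Step 4 — Source phasor: V = 158∠-162.7° V = -150.9 - j46.99 V.
Step 5 — Ohm's law: I = V / Z_total = (-150.9 - j46.99) / (2112 - j161.9) = -0.06931 - j0.02756 A.
Step 6 — Convert to polar: |I| = 0.07459 A, ∠I = -158.3°.

I = 0.07459∠-158.3° A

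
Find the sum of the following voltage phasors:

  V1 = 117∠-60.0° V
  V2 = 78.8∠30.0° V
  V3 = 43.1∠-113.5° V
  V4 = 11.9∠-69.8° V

Step 1 — Convert each phasor to rectangular form:
  V1 = 117·(cos(-60.0°) + j·sin(-60.0°)) = 58.5 - j101.3 V
  V2 = 78.8·(cos(30.0°) + j·sin(30.0°)) = 68.24 + j39.4 V
  V3 = 43.1·(cos(-113.5°) + j·sin(-113.5°)) = -17.19 - j39.53 V
  V4 = 11.9·(cos(-69.8°) + j·sin(-69.8°)) = 4.109 - j11.17 V
Step 2 — Sum components: V_total = 113.7 - j112.6 V.
Step 3 — Convert to polar: |V_total| = 160 V, ∠V_total = -44.7°.

V_total = 160∠-44.7° V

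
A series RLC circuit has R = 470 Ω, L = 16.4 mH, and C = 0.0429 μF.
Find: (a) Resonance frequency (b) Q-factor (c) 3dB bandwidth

Step 1 — Resonance condition Im(Z)=0 gives ω₀ = 1/√(LC).
Step 2 — ω₀ = 1/√(0.0164·4.29e-08) = 3.77e+04 rad/s.
Step 3 — f₀ = ω₀/(2π) = 6000 Hz.
Step 4 — Series Q: Q = ω₀L/R = 3.77e+04·0.0164/470 = 1.316.
Step 5 — 3dB bandwidth: Δω = ω₀/Q = 2.866e+04 rad/s; BW = Δω/(2π) = 4561 Hz.

(a) f₀ = 6000 Hz  (b) Q = 1.316  (c) BW = 4561 Hz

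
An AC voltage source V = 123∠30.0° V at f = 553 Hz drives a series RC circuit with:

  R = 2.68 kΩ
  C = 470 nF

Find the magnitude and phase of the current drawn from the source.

Step 1 — Angular frequency: ω = 2π·f = 2π·553 = 3475 rad/s.
Step 2 — Component impedances:
  R: Z = R = 2680 Ω
  C: Z = 1/(jωC) = -j/(ω·C) = 0 - j612.3 Ω
Step 3 — Series combination: Z_total = R + C = 2680 - j612.3 Ω = 2749∠-12.9° Ω.
Step 4 — Source phasor: V = 123∠30.0° V = 106.5 + j61.5 V.
Step 5 — Ohm's law: I = V / Z_total = (106.5 + j61.5) / (2680 - j612.3) = 0.03279 + j0.03044 A.
Step 6 — Convert to polar: |I| = 0.04474 A, ∠I = 42.9°.

I = 0.04474∠42.9° A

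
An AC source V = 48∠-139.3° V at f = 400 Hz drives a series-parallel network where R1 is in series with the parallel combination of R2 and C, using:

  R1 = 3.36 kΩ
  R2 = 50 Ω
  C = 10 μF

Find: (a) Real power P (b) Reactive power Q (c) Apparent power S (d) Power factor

Step 1 — Angular frequency: ω = 2π·f = 2π·400 = 2513 rad/s.
Step 2 — Component impedances:
  R1: Z = R = 3360 Ω
  R2: Z = R = 50 Ω
  C: Z = 1/(jωC) = -j/(ω·C) = 0 - j39.79 Ω
Step 3 — Parallel branch: R2 || C = 1/(1/R2 + 1/C) = 19.39 - j24.36 Ω.
Step 4 — Series with R1: Z_total = R1 + (R2 || C) = 3379 - j24.36 Ω = 3379∠-0.4° Ω.
Step 5 — Source phasor: V = 48∠-139.3° V = -36.39 - j31.3 V.
Step 6 — Current: I = V / Z = -0.0107 - j0.009339 A = 0.0142∠-138.9° A.
Step 7 — Complex power: S = V·I* = 0.6817 - j0.004915 VA.
Step 8 — Real power: P = Re(S) = 0.6817 W.
Step 9 — Reactive power: Q = Im(S) = -0.004915 VAR.
Step 10 — Apparent power: |S| = 0.6818 VA.
Step 11 — Power factor: PF = P/|S| = 1 (leading).

(a) P = 0.6817 W  (b) Q = -0.004915 VAR  (c) S = 0.6818 VA  (d) PF = 1 (leading)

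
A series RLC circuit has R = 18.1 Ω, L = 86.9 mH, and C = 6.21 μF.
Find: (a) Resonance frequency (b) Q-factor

Step 1 — Resonance condition Im(Z)=0 gives ω₀ = 1/√(LC).
Step 2 — ω₀ = 1/√(0.0869·6.21e-06) = 1361 rad/s.
Step 3 — f₀ = ω₀/(2π) = 216.7 Hz.
Step 4 — Series Q: Q = ω₀L/R = 1361·0.0869/18.1 = 6.536.

(a) f₀ = 216.7 Hz  (b) Q = 6.536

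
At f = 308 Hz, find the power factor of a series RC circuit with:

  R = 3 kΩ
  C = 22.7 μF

Step 1 — Angular frequency: ω = 2π·f = 2π·308 = 1935 rad/s.
Step 2 — Component impedances:
  R: Z = R = 3000 Ω
  C: Z = 1/(jωC) = -j/(ω·C) = 0 - j22.76 Ω
Step 3 — Series combination: Z_total = R + C = 3000 - j22.76 Ω = 3000∠-0.4° Ω.
Step 4 — Power factor: PF = cos(φ) = Re(Z)/|Z| = 3000/3000 = 1.
Step 5 — Type: Im(Z) = -22.76 ⇒ leading (phase φ = -0.4°).

PF = 1 (leading, φ = -0.4°)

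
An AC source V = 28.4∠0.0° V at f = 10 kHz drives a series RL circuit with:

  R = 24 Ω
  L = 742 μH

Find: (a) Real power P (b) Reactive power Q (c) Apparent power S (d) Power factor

Step 1 — Angular frequency: ω = 2π·f = 2π·1e+04 = 6.283e+04 rad/s.
Step 2 — Component impedances:
  R: Z = R = 24 Ω
  L: Z = jωL = j·6.283e+04·0.000742 = 0 + j46.62 Ω
Step 3 — Series combination: Z_total = R + L = 24 + j46.62 Ω = 52.44∠62.8° Ω.
Step 4 — Source phasor: V = 28.4∠0.0° V = 28.4 V.
Step 5 — Current: I = V / Z = 0.2479 - j0.4816 A = 0.5416∠-62.8° A.
Step 6 — Complex power: S = V·I* = 7.04 + j13.68 VA.
Step 7 — Real power: P = Re(S) = 7.04 W.
Step 8 — Reactive power: Q = Im(S) = 13.68 VAR.
Step 9 — Apparent power: |S| = 15.38 VA.
Step 10 — Power factor: PF = P/|S| = 0.4577 (lagging).

(a) P = 7.04 W  (b) Q = 13.68 VAR  (c) S = 15.38 VA  (d) PF = 0.4577 (lagging)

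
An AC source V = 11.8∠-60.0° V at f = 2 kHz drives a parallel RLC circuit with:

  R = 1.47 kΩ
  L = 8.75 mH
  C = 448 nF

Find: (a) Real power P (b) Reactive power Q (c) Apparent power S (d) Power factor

Step 1 — Angular frequency: ω = 2π·f = 2π·2000 = 1.257e+04 rad/s.
Step 2 — Component impedances:
  R: Z = R = 1470 Ω
  L: Z = jωL = j·1.257e+04·0.00875 = 0 + j110 Ω
  C: Z = 1/(jωC) = -j/(ω·C) = 0 - j177.6 Ω
Step 3 — Parallel combination: 1/Z_total = 1/R + 1/L + 1/C; Z_total = 54.56 + j277.9 Ω = 283.2∠78.9° Ω.
Step 4 — Source phasor: V = 11.8∠-60.0° V = 5.9 - j10.22 V.
Step 5 — Current: I = V / Z = -0.03139 - j0.02739 A = 0.04167∠-138.9° A.
Step 6 — Complex power: S = V·I* = 0.09472 + j0.4824 VA.
Step 7 — Real power: P = Re(S) = 0.09472 W.
Step 8 — Reactive power: Q = Im(S) = 0.4824 VAR.
Step 9 — Apparent power: |S| = 0.4917 VA.
Step 10 — Power factor: PF = P/|S| = 0.1927 (lagging).

(a) P = 0.09472 W  (b) Q = 0.4824 VAR  (c) S = 0.4917 VA  (d) PF = 0.1927 (lagging)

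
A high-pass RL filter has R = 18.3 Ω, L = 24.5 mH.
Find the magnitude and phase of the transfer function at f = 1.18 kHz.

Step 1 — Angular frequency: ω = 2π·1180 = 7414 rad/s.
Step 2 — Transfer function: H(jω) = jωL/(R + jωL).
Step 3 — Numerator jωL = j·181.6; denominator R + jωL = 18.3 + j181.6.
Step 4 — H = 0.99 + j0.09973.
Step 5 — Magnitude: |H| = 0.995 (-0.0 dB); phase: φ = 5.8°.

|H| = 0.995 (-0.0 dB), φ = 5.8°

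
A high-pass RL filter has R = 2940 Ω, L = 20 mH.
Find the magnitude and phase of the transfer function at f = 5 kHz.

Step 1 — Angular frequency: ω = 2π·5000 = 3.142e+04 rad/s.
Step 2 — Transfer function: H(jω) = jωL/(R + jωL).
Step 3 — Numerator jωL = j·628.3; denominator R + jωL = 2940 + j628.3.
Step 4 — H = 0.04368 + j0.2044.
Step 5 — Magnitude: |H| = 0.209 (-13.6 dB); phase: φ = 77.9°.

|H| = 0.209 (-13.6 dB), φ = 77.9°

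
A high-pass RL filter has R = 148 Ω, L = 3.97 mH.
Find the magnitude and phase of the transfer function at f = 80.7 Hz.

Step 1 — Angular frequency: ω = 2π·80.7 = 507.1 rad/s.
Step 2 — Transfer function: H(jω) = jωL/(R + jωL).
Step 3 — Numerator jωL = j·2.013; denominator R + jωL = 148 + j2.013.
Step 4 — H = 0.000185 + j0.0136.
Step 5 — Magnitude: |H| = 0.0136 (-37.3 dB); phase: φ = 89.2°.

|H| = 0.0136 (-37.3 dB), φ = 89.2°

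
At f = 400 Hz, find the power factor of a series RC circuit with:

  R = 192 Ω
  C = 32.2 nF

Step 1 — Angular frequency: ω = 2π·f = 2π·400 = 2513 rad/s.
Step 2 — Component impedances:
  R: Z = R = 192 Ω
  C: Z = 1/(jωC) = -j/(ω·C) = 0 - j1.236e+04 Ω
Step 3 — Series combination: Z_total = R + C = 192 - j1.236e+04 Ω = 1.236e+04∠-89.1° Ω.
Step 4 — Power factor: PF = cos(φ) = Re(Z)/|Z| = 192/12358 = 0.01554.
Step 5 — Type: Im(Z) = -1.236e+04 ⇒ leading (phase φ = -89.1°).

PF = 0.01554 (leading, φ = -89.1°)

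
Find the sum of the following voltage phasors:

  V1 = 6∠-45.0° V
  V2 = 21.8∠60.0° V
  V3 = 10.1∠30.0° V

Step 1 — Convert each phasor to rectangular form:
  V1 = 6·(cos(-45.0°) + j·sin(-45.0°)) = 4.243 - j4.243 V
  V2 = 21.8·(cos(60.0°) + j·sin(60.0°)) = 10.9 + j18.88 V
  V3 = 10.1·(cos(30.0°) + j·sin(30.0°)) = 8.747 + j5.05 V
Step 2 — Sum components: V_total = 23.89 + j19.69 V.
Step 3 — Convert to polar: |V_total| = 30.96 V, ∠V_total = 39.5°.

V_total = 30.96∠39.5° V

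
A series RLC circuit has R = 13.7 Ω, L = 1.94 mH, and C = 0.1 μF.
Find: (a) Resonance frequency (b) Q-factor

Step 1 — Resonance condition Im(Z)=0 gives ω₀ = 1/√(LC).
Step 2 — ω₀ = 1/√(0.00194·1e-07) = 7.18e+04 rad/s.
Step 3 — f₀ = ω₀/(2π) = 1.143e+04 Hz.
Step 4 — Series Q: Q = ω₀L/R = 7.18e+04·0.00194/13.7 = 10.17.

(a) f₀ = 1.143e+04 Hz  (b) Q = 10.17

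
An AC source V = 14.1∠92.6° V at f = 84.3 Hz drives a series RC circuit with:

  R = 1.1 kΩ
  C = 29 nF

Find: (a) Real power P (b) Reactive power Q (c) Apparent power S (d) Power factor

Step 1 — Angular frequency: ω = 2π·f = 2π·84.3 = 529.7 rad/s.
Step 2 — Component impedances:
  R: Z = R = 1100 Ω
  C: Z = 1/(jωC) = -j/(ω·C) = 0 - j6.51e+04 Ω
Step 3 — Series combination: Z_total = R + C = 1100 - j6.51e+04 Ω = 6.511e+04∠-89.0° Ω.
Step 4 — Source phasor: V = 14.1∠92.6° V = -0.6396 + j14.09 V.
Step 5 — Current: I = V / Z = -0.0002165 - j6.167e-06 A = 0.0002166∠-178.4° A.
Step 6 — Complex power: S = V·I* = 5.158e-05 - j0.003053 VA.
Step 7 — Real power: P = Re(S) = 5.158e-05 W.
Step 8 — Reactive power: Q = Im(S) = -0.003053 VAR.
Step 9 — Apparent power: |S| = 0.003053 VA.
Step 10 — Power factor: PF = P/|S| = 0.01689 (leading).

(a) P = 5.158e-05 W  (b) Q = -0.003053 VAR  (c) S = 0.003053 VA  (d) PF = 0.01689 (leading)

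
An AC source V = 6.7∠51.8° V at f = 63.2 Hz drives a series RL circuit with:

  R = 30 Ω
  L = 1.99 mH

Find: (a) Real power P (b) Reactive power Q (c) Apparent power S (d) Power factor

Step 1 — Angular frequency: ω = 2π·f = 2π·63.2 = 397.1 rad/s.
Step 2 — Component impedances:
  R: Z = R = 30 Ω
  L: Z = jωL = j·397.1·0.00199 = 0 + j0.7902 Ω
Step 3 — Series combination: Z_total = R + L = 30 + j0.7902 Ω = 30.01∠1.5° Ω.
Step 4 — Source phasor: V = 6.7∠51.8° V = 4.143 + j5.265 V.
Step 5 — Current: I = V / Z = 0.1426 + j0.1718 A = 0.2233∠50.3° A.
Step 6 — Complex power: S = V·I* = 1.495 + j0.03939 VA.
Step 7 — Real power: P = Re(S) = 1.495 W.
Step 8 — Reactive power: Q = Im(S) = 0.03939 VAR.
Step 9 — Apparent power: |S| = 1.496 VA.
Step 10 — Power factor: PF = P/|S| = 0.9997 (lagging).

(a) P = 1.495 W  (b) Q = 0.03939 VAR  (c) S = 1.496 VA  (d) PF = 0.9997 (lagging)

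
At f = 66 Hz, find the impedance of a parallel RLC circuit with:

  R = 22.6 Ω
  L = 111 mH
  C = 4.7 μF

Step 1 — Angular frequency: ω = 2π·f = 2π·66 = 414.7 rad/s.
Step 2 — Component impedances:
  R: Z = R = 22.6 Ω
  L: Z = jωL = j·414.7·0.111 = 0 + j46.03 Ω
  C: Z = 1/(jωC) = -j/(ω·C) = 0 - j513.1 Ω
Step 3 — Parallel combination: 1/Z_total = 1/R + 1/L + 1/C; Z_total = 18.84 + j8.419 Ω = 20.63∠24.1° Ω.

Z = 18.84 + j8.419 Ω = 20.63∠24.1° Ω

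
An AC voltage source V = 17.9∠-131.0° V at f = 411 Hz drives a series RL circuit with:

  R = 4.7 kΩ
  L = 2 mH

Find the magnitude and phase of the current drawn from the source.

Step 1 — Angular frequency: ω = 2π·f = 2π·411 = 2582 rad/s.
Step 2 — Component impedances:
  R: Z = R = 4700 Ω
  L: Z = jωL = j·2582·0.002 = 0 + j5.165 Ω
Step 3 — Series combination: Z_total = R + L = 4700 + j5.165 Ω = 4700∠0.1° Ω.
Step 4 — Source phasor: V = 17.9∠-131.0° V = -11.74 - j13.51 V.
Step 5 — Ohm's law: I = V / Z_total = (-11.74 - j13.51) / (4700 + j5.165) = -0.002502 - j0.002872 A.
Step 6 — Convert to polar: |I| = 0.003809 A, ∠I = -131.1°.

I = 0.003809∠-131.1° A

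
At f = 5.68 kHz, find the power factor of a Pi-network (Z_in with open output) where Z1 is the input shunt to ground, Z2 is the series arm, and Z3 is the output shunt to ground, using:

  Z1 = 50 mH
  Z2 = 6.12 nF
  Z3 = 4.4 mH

Step 1 — Angular frequency: ω = 2π·f = 2π·5680 = 3.569e+04 rad/s.
Step 2 — Component impedances:
  Z1: Z = jωL = j·3.569e+04·0.05 = 0 + j1784 Ω
  Z2: Z = 1/(jωC) = -j/(ω·C) = 0 - j4578 Ω
  Z3: Z = jωL = j·3.569e+04·0.0044 = 0 + j157 Ω
Step 3 — With open output, the series arm Z2 and the output shunt Z3 appear in series to ground: Z2 + Z3 = 0 - j4421 Ω.
Step 4 — Parallel with input shunt Z1: Z_in = Z1 || (Z2 + Z3) = 0 + j2992 Ω = 2992∠90.0° Ω.
Step 5 — Power factor: PF = cos(φ) = Re(Z)/|Z| = -0/2992 = -0.
Step 6 — Type: Im(Z) = 2992 ⇒ lagging (phase φ = 90.0°).

PF = -0 (lagging, φ = 90.0°)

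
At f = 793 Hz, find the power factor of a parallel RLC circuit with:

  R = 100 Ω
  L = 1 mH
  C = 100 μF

Step 1 — Angular frequency: ω = 2π·f = 2π·793 = 4983 rad/s.
Step 2 — Component impedances:
  R: Z = R = 100 Ω
  L: Z = jωL = j·4983·0.001 = 0 + j4.983 Ω
  C: Z = 1/(jωC) = -j/(ω·C) = 0 - j2.007 Ω
Step 3 — Parallel combination: 1/Z_total = 1/R + 1/L + 1/C; Z_total = 0.1128 - j3.357 Ω = 3.359∠-88.1° Ω.
Step 4 — Power factor: PF = cos(φ) = Re(Z)/|Z| = 0.11282/3.3588 = 0.03359.
Step 5 — Type: Im(Z) = -3.357 ⇒ leading (phase φ = -88.1°).

PF = 0.03359 (leading, φ = -88.1°)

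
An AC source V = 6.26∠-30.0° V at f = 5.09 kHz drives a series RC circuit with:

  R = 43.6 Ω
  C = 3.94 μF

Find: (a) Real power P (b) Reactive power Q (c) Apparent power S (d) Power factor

Step 1 — Angular frequency: ω = 2π·f = 2π·5090 = 3.198e+04 rad/s.
Step 2 — Component impedances:
  R: Z = R = 43.6 Ω
  C: Z = 1/(jωC) = -j/(ω·C) = 0 - j7.936 Ω
Step 3 — Series combination: Z_total = R + C = 43.6 - j7.936 Ω = 44.32∠-10.3° Ω.
Step 4 — Source phasor: V = 6.26∠-30.0° V = 5.421 - j3.13 V.
Step 5 — Current: I = V / Z = 0.133 - j0.04758 A = 0.1413∠-19.7° A.
Step 6 — Complex power: S = V·I* = 0.87 - j0.1584 VA.
Step 7 — Real power: P = Re(S) = 0.87 W.
Step 8 — Reactive power: Q = Im(S) = -0.1584 VAR.
Step 9 — Apparent power: |S| = 0.8843 VA.
Step 10 — Power factor: PF = P/|S| = 0.9838 (leading).

(a) P = 0.87 W  (b) Q = -0.1584 VAR  (c) S = 0.8843 VA  (d) PF = 0.9838 (leading)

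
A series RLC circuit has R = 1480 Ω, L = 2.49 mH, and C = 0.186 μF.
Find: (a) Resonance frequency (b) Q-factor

Step 1 — Resonance condition Im(Z)=0 gives ω₀ = 1/√(LC).
Step 2 — ω₀ = 1/√(0.00249·1.86e-07) = 4.647e+04 rad/s.
Step 3 — f₀ = ω₀/(2π) = 7395 Hz.
Step 4 — Series Q: Q = ω₀L/R = 4.647e+04·0.00249/1480 = 0.07818.

(a) f₀ = 7395 Hz  (b) Q = 0.07818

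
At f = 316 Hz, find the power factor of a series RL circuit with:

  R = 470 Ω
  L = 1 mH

Step 1 — Angular frequency: ω = 2π·f = 2π·316 = 1985 rad/s.
Step 2 — Component impedances:
  R: Z = R = 470 Ω
  L: Z = jωL = j·1985·0.001 = 0 + j1.985 Ω
Step 3 — Series combination: Z_total = R + L = 470 + j1.985 Ω = 470∠0.2° Ω.
Step 4 — Power factor: PF = cos(φ) = Re(Z)/|Z| = 470/470 = 1.
Step 5 — Type: Im(Z) = 1.985 ⇒ lagging (phase φ = 0.2°).

PF = 1 (lagging, φ = 0.2°)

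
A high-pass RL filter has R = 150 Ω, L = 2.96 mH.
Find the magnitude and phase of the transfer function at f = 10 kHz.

Step 1 — Angular frequency: ω = 2π·1e+04 = 6.283e+04 rad/s.
Step 2 — Transfer function: H(jω) = jωL/(R + jωL).
Step 3 — Numerator jωL = j·186; denominator R + jωL = 150 + j186.
Step 4 — H = 0.6059 + j0.4887.
Step 5 — Magnitude: |H| = 0.7784 (-2.2 dB); phase: φ = 38.9°.

|H| = 0.7784 (-2.2 dB), φ = 38.9°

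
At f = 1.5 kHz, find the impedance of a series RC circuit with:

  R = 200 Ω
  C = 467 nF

Step 1 — Angular frequency: ω = 2π·f = 2π·1500 = 9425 rad/s.
Step 2 — Component impedances:
  R: Z = R = 200 Ω
  C: Z = 1/(jωC) = -j/(ω·C) = 0 - j227.2 Ω
Step 3 — Series combination: Z_total = R + C = 200 - j227.2 Ω = 302.7∠-48.6° Ω.

Z = 200 - j227.2 Ω = 302.7∠-48.6° Ω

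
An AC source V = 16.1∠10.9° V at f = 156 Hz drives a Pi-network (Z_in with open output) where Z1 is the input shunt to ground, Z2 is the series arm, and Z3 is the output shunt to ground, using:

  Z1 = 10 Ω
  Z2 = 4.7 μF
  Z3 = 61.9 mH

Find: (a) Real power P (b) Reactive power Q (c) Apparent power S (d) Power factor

Step 1 — Angular frequency: ω = 2π·f = 2π·156 = 980.2 rad/s.
Step 2 — Component impedances:
  Z1: Z = R = 10 Ω
  Z2: Z = 1/(jωC) = -j/(ω·C) = 0 - j217.1 Ω
  Z3: Z = jωL = j·980.2·0.0619 = 0 + j60.67 Ω
Step 3 — With open output, the series arm Z2 and the output shunt Z3 appear in series to ground: Z2 + Z3 = 0 - j156.4 Ω.
Step 4 — Parallel with input shunt Z1: Z_in = Z1 || (Z2 + Z3) = 9.959 - j0.6368 Ω = 9.98∠-3.7° Ω.
Step 5 — Source phasor: V = 16.1∠10.9° V = 15.81 + j3.044 V.
Step 6 — Current: I = V / Z = 1.561 + j0.4055 A = 1.613∠14.6° A.
Step 7 — Complex power: S = V·I* = 25.92 - j1.657 VA.
Step 8 — Real power: P = Re(S) = 25.92 W.
Step 9 — Reactive power: Q = Im(S) = -1.657 VAR.
Step 10 — Apparent power: |S| = 25.97 VA.
Step 11 — Power factor: PF = P/|S| = 0.998 (leading).

(a) P = 25.92 W  (b) Q = -1.657 VAR  (c) S = 25.97 VA  (d) PF = 0.998 (leading)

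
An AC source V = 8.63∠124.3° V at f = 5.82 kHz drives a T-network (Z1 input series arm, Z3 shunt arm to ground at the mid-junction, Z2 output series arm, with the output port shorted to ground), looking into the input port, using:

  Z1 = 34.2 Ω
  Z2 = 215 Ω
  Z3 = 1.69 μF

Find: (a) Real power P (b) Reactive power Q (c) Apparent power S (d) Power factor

Step 1 — Angular frequency: ω = 2π·f = 2π·5820 = 3.657e+04 rad/s.
Step 2 — Component impedances:
  Z1: Z = R = 34.2 Ω
  Z2: Z = R = 215 Ω
  Z3: Z = 1/(jωC) = -j/(ω·C) = 0 - j16.18 Ω
Step 3 — With the output port shorted to ground, the output series arm Z2 runs from the junction to ground; the shunt arm Z3 also runs from the junction to ground. They appear in parallel: Z3 || Z2 = 1.211 - j16.09 Ω.
Step 4 — Series with input arm Z1: Z_in = Z1 + (Z3 || Z2) = 35.41 - j16.09 Ω = 38.9∠-24.4° Ω.
Step 5 — Source phasor: V = 8.63∠124.3° V = -4.863 + j7.129 V.
Step 6 — Current: I = V / Z = -0.1897 + j0.1152 A = 0.2219∠148.7° A.
Step 7 — Complex power: S = V·I* = 1.743 - j0.7921 VA.
Step 8 — Real power: P = Re(S) = 1.743 W.
Step 9 — Reactive power: Q = Im(S) = -0.7921 VAR.
Step 10 — Apparent power: |S| = 1.915 VA.
Step 11 — Power factor: PF = P/|S| = 0.9104 (leading).

(a) P = 1.743 W  (b) Q = -0.7921 VAR  (c) S = 1.915 VA  (d) PF = 0.9104 (leading)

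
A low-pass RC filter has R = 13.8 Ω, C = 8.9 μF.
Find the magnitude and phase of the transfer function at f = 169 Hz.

Step 1 — Angular frequency: ω = 2π·169 = 1062 rad/s.
Step 2 — Transfer function: H(jω) = 1/(1 + jωRC).
Step 3 — Denominator: 1 + jωRC = 1 + j·1062·13.8·8.9e-06 = 1 + j0.1304.
Step 4 — H = 0.9833 - j0.1282.
Step 5 — Magnitude: |H| = 0.9916 (-0.1 dB); phase: φ = -7.4°.

|H| = 0.9916 (-0.1 dB), φ = -7.4°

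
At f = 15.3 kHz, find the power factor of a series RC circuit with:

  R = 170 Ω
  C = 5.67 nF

Step 1 — Angular frequency: ω = 2π·f = 2π·1.53e+04 = 9.613e+04 rad/s.
Step 2 — Component impedances:
  R: Z = R = 170 Ω
  C: Z = 1/(jωC) = -j/(ω·C) = 0 - j1835 Ω
Step 3 — Series combination: Z_total = R + C = 170 - j1835 Ω = 1842∠-84.7° Ω.
Step 4 — Power factor: PF = cos(φ) = Re(Z)/|Z| = 170/1842.5 = 0.09227.
Step 5 — Type: Im(Z) = -1835 ⇒ leading (phase φ = -84.7°).

PF = 0.09227 (leading, φ = -84.7°)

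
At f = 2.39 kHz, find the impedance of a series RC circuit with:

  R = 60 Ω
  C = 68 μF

Step 1 — Angular frequency: ω = 2π·f = 2π·2390 = 1.502e+04 rad/s.
Step 2 — Component impedances:
  R: Z = R = 60 Ω
  C: Z = 1/(jωC) = -j/(ω·C) = 0 - j0.9793 Ω
Step 3 — Series combination: Z_total = R + C = 60 - j0.9793 Ω = 60.01∠-0.9° Ω.

Z = 60 - j0.9793 Ω = 60.01∠-0.9° Ω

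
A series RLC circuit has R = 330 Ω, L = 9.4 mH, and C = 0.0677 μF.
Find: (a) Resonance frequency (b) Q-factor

Step 1 — Resonance condition Im(Z)=0 gives ω₀ = 1/√(LC).
Step 2 — ω₀ = 1/√(0.0094·6.77e-08) = 3.964e+04 rad/s.
Step 3 — f₀ = ω₀/(2π) = 6309 Hz.
Step 4 — Series Q: Q = ω₀L/R = 3.964e+04·0.0094/330 = 1.129.

(a) f₀ = 6309 Hz  (b) Q = 1.129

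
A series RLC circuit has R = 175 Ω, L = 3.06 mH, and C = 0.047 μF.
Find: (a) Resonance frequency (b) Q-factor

Step 1 — Resonance condition Im(Z)=0 gives ω₀ = 1/√(LC).
Step 2 — ω₀ = 1/√(0.00306·4.7e-08) = 8.339e+04 rad/s.
Step 3 — f₀ = ω₀/(2π) = 1.327e+04 Hz.
Step 4 — Series Q: Q = ω₀L/R = 8.339e+04·0.00306/175 = 1.458.

(a) f₀ = 1.327e+04 Hz  (b) Q = 1.458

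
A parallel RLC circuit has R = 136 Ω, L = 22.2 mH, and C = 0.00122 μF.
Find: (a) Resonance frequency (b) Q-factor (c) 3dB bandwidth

Step 1 — Resonance: ω₀ = 1/√(LC) = 1/√(0.0222·1.22e-09) = 1.922e+05 rad/s.
Step 2 — f₀ = ω₀/(2π) = 3.058e+04 Hz.
Step 3 — Parallel Q: Q = R/(ω₀L) = 136/(1.922e+05·0.0222) = 0.03188.
Step 4 — Bandwidth: Δω = ω₀/Q = 6.027e+06 rad/s; BW = Δω/(2π) = 9.592e+05 Hz.

(a) f₀ = 3.058e+04 Hz  (b) Q = 0.03188  (c) BW = 9.592e+05 Hz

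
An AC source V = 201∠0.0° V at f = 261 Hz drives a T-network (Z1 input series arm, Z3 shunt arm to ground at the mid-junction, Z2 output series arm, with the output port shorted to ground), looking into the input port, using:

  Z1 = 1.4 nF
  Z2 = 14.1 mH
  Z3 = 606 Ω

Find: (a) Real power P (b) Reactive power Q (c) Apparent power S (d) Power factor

Step 1 — Angular frequency: ω = 2π·f = 2π·261 = 1640 rad/s.
Step 2 — Component impedances:
  Z1: Z = 1/(jωC) = -j/(ω·C) = 0 - j4.356e+05 Ω
  Z2: Z = jωL = j·1640·0.0141 = 0 + j23.12 Ω
  Z3: Z = R = 606 Ω
Step 3 — With the output port shorted to ground, the output series arm Z2 runs from the junction to ground; the shunt arm Z3 also runs from the junction to ground. They appear in parallel: Z3 || Z2 = 0.881 + j23.09 Ω.
Step 4 — Series with input arm Z1: Z_in = Z1 + (Z3 || Z2) = 0.881 - j4.355e+05 Ω = 4.355e+05∠-90.0° Ω.
Step 5 — Source phasor: V = 201∠0.0° V = 201 V.
Step 6 — Current: I = V / Z = 9.335e-10 + j0.0004615 A = 0.0004615∠90.0° A.
Step 7 — Complex power: S = V·I* = 1.876e-07 - j0.09276 VA.
Step 8 — Real power: P = Re(S) = 1.876e-07 W.
Step 9 — Reactive power: Q = Im(S) = -0.09276 VAR.
Step 10 — Apparent power: |S| = 0.09276 VA.
Step 11 — Power factor: PF = P/|S| = 2.023e-06 (leading).

(a) P = 1.876e-07 W  (b) Q = -0.09276 VAR  (c) S = 0.09276 VA  (d) PF = 2.023e-06 (leading)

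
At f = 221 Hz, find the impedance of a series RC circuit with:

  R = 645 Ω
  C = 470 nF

Step 1 — Angular frequency: ω = 2π·f = 2π·221 = 1389 rad/s.
Step 2 — Component impedances:
  R: Z = R = 645 Ω
  C: Z = 1/(jωC) = -j/(ω·C) = 0 - j1532 Ω
Step 3 — Series combination: Z_total = R + C = 645 - j1532 Ω = 1662∠-67.2° Ω.

Z = 645 - j1532 Ω = 1662∠-67.2° Ω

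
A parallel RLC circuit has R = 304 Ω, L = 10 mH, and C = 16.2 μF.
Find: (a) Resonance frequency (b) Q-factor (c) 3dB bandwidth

Step 1 — Resonance: ω₀ = 1/√(LC) = 1/√(0.01·1.62e-05) = 2485 rad/s.
Step 2 — f₀ = ω₀/(2π) = 395.4 Hz.
Step 3 — Parallel Q: Q = R/(ω₀L) = 304/(2485·0.01) = 12.24.
Step 4 — Bandwidth: Δω = ω₀/Q = 203.1 rad/s; BW = Δω/(2π) = 32.32 Hz.

(a) f₀ = 395.4 Hz  (b) Q = 12.24  (c) BW = 32.32 Hz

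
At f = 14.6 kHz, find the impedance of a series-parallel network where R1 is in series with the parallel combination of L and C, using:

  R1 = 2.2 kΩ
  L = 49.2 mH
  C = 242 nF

Step 1 — Angular frequency: ω = 2π·f = 2π·1.46e+04 = 9.173e+04 rad/s.
Step 2 — Component impedances:
  R1: Z = R = 2200 Ω
  L: Z = jωL = j·9.173e+04·0.0492 = 0 + j4513 Ω
  C: Z = 1/(jωC) = -j/(ω·C) = 0 - j45.05 Ω
Step 3 — Parallel branch: L || C = 1/(1/L + 1/C) = 0 - j45.5 Ω.
Step 4 — Series with R1: Z_total = R1 + (L || C) = 2200 - j45.5 Ω = 2200∠-1.2° Ω.

Z = 2200 - j45.5 Ω = 2200∠-1.2° Ω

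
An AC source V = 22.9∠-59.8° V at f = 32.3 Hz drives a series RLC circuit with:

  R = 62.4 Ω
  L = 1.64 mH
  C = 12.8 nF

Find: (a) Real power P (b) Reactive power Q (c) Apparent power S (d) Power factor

Step 1 — Angular frequency: ω = 2π·f = 2π·32.3 = 202.9 rad/s.
Step 2 — Component impedances:
  R: Z = R = 62.4 Ω
  L: Z = jωL = j·202.9·0.00164 = 0 + j0.3328 Ω
  C: Z = 1/(jωC) = -j/(ω·C) = 0 - j3.85e+05 Ω
Step 3 — Series combination: Z_total = R + L + C = 62.4 - j3.85e+05 Ω = 3.85e+05∠-90.0° Ω.
Step 4 — Source phasor: V = 22.9∠-59.8° V = 11.52 - j19.79 V.
Step 5 — Current: I = V / Z = 5.142e-05 + j2.992e-05 A = 5.949e-05∠30.2° A.
Step 6 — Complex power: S = V·I* = 2.208e-07 - j0.001362 VA.
Step 7 — Real power: P = Re(S) = 2.208e-07 W.
Step 8 — Reactive power: Q = Im(S) = -0.001362 VAR.
Step 9 — Apparent power: |S| = 0.001362 VA.
Step 10 — Power factor: PF = P/|S| = 0.0001621 (leading).

(a) P = 2.208e-07 W  (b) Q = -0.001362 VAR  (c) S = 0.001362 VA  (d) PF = 0.0001621 (leading)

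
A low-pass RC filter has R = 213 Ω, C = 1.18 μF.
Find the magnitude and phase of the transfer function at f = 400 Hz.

Step 1 — Angular frequency: ω = 2π·400 = 2513 rad/s.
Step 2 — Transfer function: H(jω) = 1/(1 + jωRC).
Step 3 — Denominator: 1 + jωRC = 1 + j·2513·213·1.18e-06 = 1 + j0.6317.
Step 4 — H = 0.7148 - j0.4515.
Step 5 — Magnitude: |H| = 0.8454 (-1.5 dB); phase: φ = -32.3°.

|H| = 0.8454 (-1.5 dB), φ = -32.3°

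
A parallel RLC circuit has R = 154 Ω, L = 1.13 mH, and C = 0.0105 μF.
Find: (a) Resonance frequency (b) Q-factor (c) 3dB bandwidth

Step 1 — Resonance: ω₀ = 1/√(LC) = 1/√(0.00113·1.05e-08) = 2.903e+05 rad/s.
Step 2 — f₀ = ω₀/(2π) = 4.62e+04 Hz.
Step 3 — Parallel Q: Q = R/(ω₀L) = 154/(2.903e+05·0.00113) = 0.4694.
Step 4 — Bandwidth: Δω = ω₀/Q = 6.184e+05 rad/s; BW = Δω/(2π) = 9.843e+04 Hz.

(a) f₀ = 4.62e+04 Hz  (b) Q = 0.4694  (c) BW = 9.843e+04 Hz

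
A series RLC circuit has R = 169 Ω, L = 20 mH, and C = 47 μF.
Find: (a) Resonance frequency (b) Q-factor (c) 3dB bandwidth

Step 1 — Resonance: ω₀ = 1/√(LC) = 1/√(0.02·4.7e-05) = 1031 rad/s.
Step 2 — f₀ = ω₀/(2π) = 164.2 Hz.
Step 3 — Series Q: Q = ω₀L/R = 1031·0.02/169 = 0.1221.
Step 4 — Bandwidth: Δω = ω₀/Q = 8450 rad/s; BW = Δω/(2π) = 1345 Hz.

(a) f₀ = 164.2 Hz  (b) Q = 0.1221  (c) BW = 1345 Hz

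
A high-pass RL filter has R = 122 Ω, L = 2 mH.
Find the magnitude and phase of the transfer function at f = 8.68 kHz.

Step 1 — Angular frequency: ω = 2π·8680 = 5.454e+04 rad/s.
Step 2 — Transfer function: H(jω) = jωL/(R + jωL).
Step 3 — Numerator jωL = j·109.1; denominator R + jωL = 122 + j109.1.
Step 4 — H = 0.4442 + j0.4969.
Step 5 — Magnitude: |H| = 0.6665 (-3.5 dB); phase: φ = 48.2°.

|H| = 0.6665 (-3.5 dB), φ = 48.2°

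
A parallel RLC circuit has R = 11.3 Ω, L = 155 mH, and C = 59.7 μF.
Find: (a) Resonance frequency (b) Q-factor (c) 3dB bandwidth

Step 1 — Resonance: ω₀ = 1/√(LC) = 1/√(0.155·5.97e-05) = 328.7 rad/s.
Step 2 — f₀ = ω₀/(2π) = 52.32 Hz.
Step 3 — Parallel Q: Q = R/(ω₀L) = 11.3/(328.7·0.155) = 0.2218.
Step 4 — Bandwidth: Δω = ω₀/Q = 1482 rad/s; BW = Δω/(2π) = 235.9 Hz.

(a) f₀ = 52.32 Hz  (b) Q = 0.2218  (c) BW = 235.9 Hz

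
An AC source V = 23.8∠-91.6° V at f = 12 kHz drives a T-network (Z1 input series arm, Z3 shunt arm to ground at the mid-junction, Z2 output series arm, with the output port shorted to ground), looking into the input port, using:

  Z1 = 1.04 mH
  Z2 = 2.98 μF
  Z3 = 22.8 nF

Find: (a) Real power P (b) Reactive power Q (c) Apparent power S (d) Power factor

Step 1 — Angular frequency: ω = 2π·f = 2π·1.2e+04 = 7.54e+04 rad/s.
Step 2 — Component impedances:
  Z1: Z = jωL = j·7.54e+04·0.00104 = 0 + j78.41 Ω
  Z2: Z = 1/(jωC) = -j/(ω·C) = 0 - j4.451 Ω
  Z3: Z = 1/(jωC) = -j/(ω·C) = 0 - j581.7 Ω
Step 3 — With the output port shorted to ground, the output series arm Z2 runs from the junction to ground; the shunt arm Z3 also runs from the junction to ground. They appear in parallel: Z3 || Z2 = 0 - j4.417 Ω.
Step 4 — Series with input arm Z1: Z_in = Z1 + (Z3 || Z2) = 0 + j74 Ω = 74∠90.0° Ω.
Step 5 — Source phasor: V = 23.8∠-91.6° V = -0.6645 - j23.79 V.
Step 6 — Current: I = V / Z = -0.3215 + j0.008981 A = 0.3216∠178.4° A.
Step 7 — Complex power: S = V·I* = 0 + j7.655 VA.
Step 8 — Real power: P = Re(S) = 0 W.
Step 9 — Reactive power: Q = Im(S) = 7.655 VAR.
Step 10 — Apparent power: |S| = 7.655 VA.
Step 11 — Power factor: PF = P/|S| = 0 (lagging).

(a) P = 0 W  (b) Q = 7.655 VAR  (c) S = 7.655 VA  (d) PF = 0 (lagging)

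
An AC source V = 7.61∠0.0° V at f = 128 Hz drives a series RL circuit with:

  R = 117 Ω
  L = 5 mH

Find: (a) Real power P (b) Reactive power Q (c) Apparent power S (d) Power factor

Step 1 — Angular frequency: ω = 2π·f = 2π·128 = 804.2 rad/s.
Step 2 — Component impedances:
  R: Z = R = 117 Ω
  L: Z = jωL = j·804.2·0.005 = 0 + j4.021 Ω
Step 3 — Series combination: Z_total = R + L = 117 + j4.021 Ω = 117.1∠2.0° Ω.
Step 4 — Source phasor: V = 7.61∠0.0° V = 7.61 V.
Step 5 — Current: I = V / Z = 0.06497 - j0.002233 A = 0.065∠-2.0° A.
Step 6 — Complex power: S = V·I* = 0.4944 + j0.01699 VA.
Step 7 — Real power: P = Re(S) = 0.4944 W.
Step 8 — Reactive power: Q = Im(S) = 0.01699 VAR.
Step 9 — Apparent power: |S| = 0.4947 VA.
Step 10 — Power factor: PF = P/|S| = 0.9994 (lagging).

(a) P = 0.4944 W  (b) Q = 0.01699 VAR  (c) S = 0.4947 VA  (d) PF = 0.9994 (lagging)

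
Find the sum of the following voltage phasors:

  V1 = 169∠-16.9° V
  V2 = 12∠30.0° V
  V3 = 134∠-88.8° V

Step 1 — Convert each phasor to rectangular form:
  V1 = 169·(cos(-16.9°) + j·sin(-16.9°)) = 161.7 - j49.13 V
  V2 = 12·(cos(30.0°) + j·sin(30.0°)) = 10.39 + j6 V
  V3 = 134·(cos(-88.8°) + j·sin(-88.8°)) = 2.806 - j134 V
Step 2 — Sum components: V_total = 174.9 - j177.1 V.
Step 3 — Convert to polar: |V_total| = 248.9 V, ∠V_total = -45.4°.

V_total = 248.9∠-45.4° V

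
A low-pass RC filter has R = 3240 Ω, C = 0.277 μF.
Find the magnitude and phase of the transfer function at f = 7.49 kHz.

Step 1 — Angular frequency: ω = 2π·7490 = 4.706e+04 rad/s.
Step 2 — Transfer function: H(jω) = 1/(1 + jωRC).
Step 3 — Denominator: 1 + jωRC = 1 + j·4.706e+04·3240·2.77e-07 = 1 + j42.24.
Step 4 — H = 0.0005603 - j0.02366.
Step 5 — Magnitude: |H| = 0.02367 (-32.5 dB); phase: φ = -88.6°.

|H| = 0.02367 (-32.5 dB), φ = -88.6°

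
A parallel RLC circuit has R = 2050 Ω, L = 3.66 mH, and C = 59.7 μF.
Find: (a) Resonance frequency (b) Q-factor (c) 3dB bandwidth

Step 1 — Resonance: ω₀ = 1/√(LC) = 1/√(0.00366·5.97e-05) = 2139 rad/s.
Step 2 — f₀ = ω₀/(2π) = 340.5 Hz.
Step 3 — Parallel Q: Q = R/(ω₀L) = 2050/(2139·0.00366) = 261.8.
Step 4 — Bandwidth: Δω = ω₀/Q = 8.171 rad/s; BW = Δω/(2π) = 1.3 Hz.

(a) f₀ = 340.5 Hz  (b) Q = 261.8  (c) BW = 1.3 Hz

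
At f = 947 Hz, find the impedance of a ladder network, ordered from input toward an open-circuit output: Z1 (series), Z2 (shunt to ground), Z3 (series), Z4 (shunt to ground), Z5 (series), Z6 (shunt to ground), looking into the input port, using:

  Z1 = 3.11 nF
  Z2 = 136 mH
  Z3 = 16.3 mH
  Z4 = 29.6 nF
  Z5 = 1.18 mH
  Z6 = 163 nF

Step 1 — Angular frequency: ω = 2π·f = 2π·947 = 5950 rad/s.
Step 2 — Component impedances:
  Z1: Z = 1/(jωC) = -j/(ω·C) = 0 - j5.404e+04 Ω
  Z2: Z = jωL = j·5950·0.136 = 0 + j809.2 Ω
  Z3: Z = jωL = j·5950·0.0163 = 0 + j96.99 Ω
  Z4: Z = 1/(jωC) = -j/(ω·C) = 0 - j5678 Ω
  Z5: Z = jωL = j·5950·0.00118 = 0 + j7.021 Ω
  Z6: Z = 1/(jωC) = -j/(ω·C) = 0 - j1031 Ω
Step 3 — Ladder network (open output): work backward from the far end, alternating series and parallel combinations. Z_in = 0 - j7.017e+04 Ω = 7.017e+04∠-90.0° Ω.

Z = 0 - j7.017e+04 Ω = 7.017e+04∠-90.0° Ω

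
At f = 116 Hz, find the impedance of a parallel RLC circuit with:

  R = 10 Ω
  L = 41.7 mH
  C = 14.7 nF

Step 1 — Angular frequency: ω = 2π·f = 2π·116 = 728.8 rad/s.
Step 2 — Component impedances:
  R: Z = R = 10 Ω
  L: Z = jωL = j·728.8·0.0417 = 0 + j30.39 Ω
  C: Z = 1/(jωC) = -j/(ω·C) = 0 - j9.334e+04 Ω
Step 3 — Parallel combination: 1/Z_total = 1/R + 1/L + 1/C; Z_total = 9.024 + j2.968 Ω = 9.499∠18.2° Ω.

Z = 9.024 + j2.968 Ω = 9.499∠18.2° Ω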